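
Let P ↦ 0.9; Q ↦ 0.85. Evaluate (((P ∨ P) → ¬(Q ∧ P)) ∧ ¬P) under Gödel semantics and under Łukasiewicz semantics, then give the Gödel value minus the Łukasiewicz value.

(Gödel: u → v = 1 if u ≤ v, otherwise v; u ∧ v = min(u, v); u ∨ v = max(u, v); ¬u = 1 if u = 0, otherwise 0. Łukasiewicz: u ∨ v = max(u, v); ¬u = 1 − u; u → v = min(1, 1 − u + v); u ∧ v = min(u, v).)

-0.10

Gödel evaluation:
  (P ∨ P) = max(0.9, 0.9) = 0.9
  (Q ∧ P) = min(0.85, 0.9) = 0.85
  ¬(Q ∧ P): Gödel ¬ of 0.85 = 0 (operand ≠ 0)
  ((P ∨ P) → ¬(Q ∧ P)): 0.9 > 0, so result = 0
  ¬P: Gödel ¬ of 0.9 = 0 (operand ≠ 0)
  (((P ∨ P) → ¬(Q ∧ P)) ∧ ¬P) = min(0, 0) = 0
  Gödel value = 0
Łukasiewicz evaluation:
  (P ∨ P) = max(0.9, 0.9) = 0.9
  (Q ∧ P) = min(0.85, 0.9) = 0.85
  ¬(Q ∧ P): Łukasiewicz ¬ gives 1 − 0.85 = 0.15
  ((P ∨ P) → ¬(Q ∧ P)): min(1, 1 − 0.9 + 0.15) = 0.25
  ¬P: Łukasiewicz ¬ gives 1 − 0.9 = 0.1
  (((P ∨ P) → ¬(Q ∧ P)) ∧ ¬P) = min(0.25, 0.1) = 0.1
  Łukasiewicz value = 0.1
Difference: 0 − 0.1 = -0.10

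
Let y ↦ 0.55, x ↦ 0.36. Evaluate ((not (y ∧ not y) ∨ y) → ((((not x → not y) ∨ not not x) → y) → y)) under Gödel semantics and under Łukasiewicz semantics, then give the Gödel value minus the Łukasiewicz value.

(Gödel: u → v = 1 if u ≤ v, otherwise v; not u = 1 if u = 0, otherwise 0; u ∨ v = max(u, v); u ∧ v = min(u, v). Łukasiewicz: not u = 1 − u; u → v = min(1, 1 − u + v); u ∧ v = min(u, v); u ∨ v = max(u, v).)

Gödel evaluation:
  not y: Gödel ¬ of 0.55 = 0 (operand ≠ 0)
  (y ∧ not y) = min(0.55, 0) = 0
  not (y ∧ not y): Gödel ¬ of 0 = 1 (operand is 0)
  (not (y ∧ not y) ∨ y) = max(1, 0.55) = 1
  not x: Gödel ¬ of 0.36 = 0 (operand ≠ 0)
  not y: Gödel ¬ of 0.55 = 0 (operand ≠ 0)
  (not x → not y): 0 ≤ 0, so result = 1
  not x: Gödel ¬ of 0.36 = 0 (operand ≠ 0)
  not not x: Gödel ¬ of 0 = 1 (operand is 0)
  ((not x → not y) ∨ not not x) = max(1, 1) = 1
  (((not x → not y) ∨ not not x) → y): 1 > 0.55, so result = 0.55
  ((((not x → not y) ∨ not not x) → y) → y): 0.55 ≤ 0.55, so result = 1
  ((not (y ∧ not y) ∨ y) → ((((not x → not y) ∨ not not x) → y) → y)): 1 ≤ 1, so result = 1
  Gödel value = 1
Łukasiewicz evaluation:
  not y: Łukasiewicz ¬ gives 1 − 0.55 = 0.45
  (y ∧ not y) = min(0.55, 0.45) = 0.45
  not (y ∧ not y): Łukasiewicz ¬ gives 1 − 0.45 = 0.55
  (not (y ∧ not y) ∨ y) = max(0.55, 0.55) = 0.55
  not x: Łukasiewicz ¬ gives 1 − 0.36 = 0.64
  not y: Łukasiewicz ¬ gives 1 − 0.55 = 0.45
  (not x → not y): min(1, 1 − 0.64 + 0.45) = 0.81
  not x: Łukasiewicz ¬ gives 1 − 0.36 = 0.64
  not not x: Łukasiewicz ¬ gives 1 − 0.64 = 0.36
  ((not x → not y) ∨ not not x) = max(0.81, 0.36) = 0.81
  (((not x → not y) ∨ not not x) → y): min(1, 1 − 0.81 + 0.55) = 0.74
  ((((not x → not y) ∨ not not x) → y) → y): min(1, 1 − 0.74 + 0.55) = 0.81
  ((not (y ∧ not y) ∨ y) → ((((not x → not y) ∨ not not x) → y) → y)): min(1, 1 − 0.55 + 0.81) = 1
  Łukasiewicz value = 1
Difference: 1 − 1 = 0.00

0.00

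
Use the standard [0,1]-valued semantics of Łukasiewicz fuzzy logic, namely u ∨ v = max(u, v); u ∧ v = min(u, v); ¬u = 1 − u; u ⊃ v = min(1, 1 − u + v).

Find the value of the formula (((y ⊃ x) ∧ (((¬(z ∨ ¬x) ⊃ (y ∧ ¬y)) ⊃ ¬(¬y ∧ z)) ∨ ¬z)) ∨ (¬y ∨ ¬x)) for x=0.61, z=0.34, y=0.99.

0.62

(y ⊃ x): min(1, 1 − 0.99 + 0.61) = 0.62
¬x: Łukasiewicz ¬ gives 1 − 0.61 = 0.39
(z ∨ ¬x) = max(0.34, 0.39) = 0.39
¬(z ∨ ¬x): Łukasiewicz ¬ gives 1 − 0.39 = 0.61
¬y: Łukasiewicz ¬ gives 1 − 0.99 = 0.01
(y ∧ ¬y) = min(0.99, 0.01) = 0.01
(¬(z ∨ ¬x) ⊃ (y ∧ ¬y)): min(1, 1 − 0.61 + 0.01) = 0.4
¬y: Łukasiewicz ¬ gives 1 − 0.99 = 0.01
(¬y ∧ z) = min(0.01, 0.34) = 0.01
¬(¬y ∧ z): Łukasiewicz ¬ gives 1 − 0.01 = 0.99
((¬(z ∨ ¬x) ⊃ (y ∧ ¬y)) ⊃ ¬(¬y ∧ z)): min(1, 1 − 0.4 + 0.99) = 1
¬z: Łukasiewicz ¬ gives 1 − 0.34 = 0.66
(((¬(z ∨ ¬x) ⊃ (y ∧ ¬y)) ⊃ ¬(¬y ∧ z)) ∨ ¬z) = max(1, 0.66) = 1
((y ⊃ x) ∧ (((¬(z ∨ ¬x) ⊃ (y ∧ ¬y)) ⊃ ¬(¬y ∧ z)) ∨ ¬z)) = min(0.62, 1) = 0.62
¬y: Łukasiewicz ¬ gives 1 − 0.99 = 0.01
¬x: Łukasiewicz ¬ gives 1 − 0.61 = 0.39
(¬y ∨ ¬x) = max(0.01, 0.39) = 0.39
(((y ⊃ x) ∧ (((¬(z ∨ ¬x) ⊃ (y ∧ ¬y)) ⊃ ¬(¬y ∧ z)) ∨ ¬z)) ∨ (¬y ∨ ¬x)) = max(0.62, 0.39) = 0.62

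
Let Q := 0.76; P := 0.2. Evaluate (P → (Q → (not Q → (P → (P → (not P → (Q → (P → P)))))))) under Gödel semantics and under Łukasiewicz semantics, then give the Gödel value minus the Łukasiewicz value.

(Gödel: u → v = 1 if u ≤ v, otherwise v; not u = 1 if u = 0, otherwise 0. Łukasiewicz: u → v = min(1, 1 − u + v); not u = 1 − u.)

0.00

Gödel evaluation:
  not Q: Gödel ¬ of 0.76 = 0 (operand ≠ 0)
  not P: Gödel ¬ of 0.2 = 0 (operand ≠ 0)
  (P → P): 0.2 ≤ 0.2, so result = 1
  (Q → (P → P)): 0.76 ≤ 1, so result = 1
  (not P → (Q → (P → P))): 0 ≤ 1, so result = 1
  (P → (not P → (Q → (P → P)))): 0.2 ≤ 1, so result = 1
  (P → (P → (not P → (Q → (P → P))))): 0.2 ≤ 1, so result = 1
  (not Q → (P → (P → (not P → (Q → (P → P)))))): 0 ≤ 1, so result = 1
  (Q → (not Q → (P → (P → (not P → (Q → (P → P))))))): 0.76 ≤ 1, so result = 1
  (P → (Q → (not Q → (P → (P → (not P → (Q → (P → P)))))))): 0.2 ≤ 1, so result = 1
  Gödel value = 1
Łukasiewicz evaluation:
  not Q: Łukasiewicz ¬ gives 1 − 0.76 = 0.24
  not P: Łukasiewicz ¬ gives 1 − 0.2 = 0.8
  (P → P): min(1, 1 − 0.2 + 0.2) = 1
  (Q → (P → P)): min(1, 1 − 0.76 + 1) = 1
  (not P → (Q → (P → P))): min(1, 1 − 0.8 + 1) = 1
  (P → (not P → (Q → (P → P)))): min(1, 1 − 0.2 + 1) = 1
  (P → (P → (not P → (Q → (P → P))))): min(1, 1 − 0.2 + 1) = 1
  (not Q → (P → (P → (not P → (Q → (P → P)))))): min(1, 1 − 0.24 + 1) = 1
  (Q → (not Q → (P → (P → (not P → (Q → (P → P))))))): min(1, 1 − 0.76 + 1) = 1
  (P → (Q → (not Q → (P → (P → (not P → (Q → (P → P)))))))): min(1, 1 − 0.2 + 1) = 1
  Łukasiewicz value = 1
Difference: 1 − 1 = 0.00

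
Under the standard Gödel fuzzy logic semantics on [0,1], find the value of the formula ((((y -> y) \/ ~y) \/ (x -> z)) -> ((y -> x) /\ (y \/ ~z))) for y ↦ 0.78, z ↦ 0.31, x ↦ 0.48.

0.48

(y -> y): 0.78 ≤ 0.78, so result = 1
~y: Gödel ¬ of 0.78 = 0 (operand ≠ 0)
((y -> y) \/ ~y) = max(1, 0) = 1
(x -> z): 0.48 > 0.31, so result = 0.31
(((y -> y) \/ ~y) \/ (x -> z)) = max(1, 0.31) = 1
(y -> x): 0.78 > 0.48, so result = 0.48
~z: Gödel ¬ of 0.31 = 0 (operand ≠ 0)
(y \/ ~z) = max(0.78, 0) = 0.78
((y -> x) /\ (y \/ ~z)) = min(0.48, 0.78) = 0.48
((((y -> y) \/ ~y) \/ (x -> z)) -> ((y -> x) /\ (y \/ ~z))): 1 > 0.48, so result = 0.48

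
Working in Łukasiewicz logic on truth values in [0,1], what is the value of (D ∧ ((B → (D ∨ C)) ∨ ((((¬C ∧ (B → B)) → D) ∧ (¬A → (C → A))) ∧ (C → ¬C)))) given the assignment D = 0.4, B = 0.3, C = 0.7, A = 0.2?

(D ∨ C) = max(0.4, 0.7) = 0.7
(B → (D ∨ C)): min(1, 1 − 0.3 + 0.7) = 1
¬C: Łukasiewicz ¬ gives 1 − 0.7 = 0.3
(B → B): min(1, 1 − 0.3 + 0.3) = 1
(¬C ∧ (B → B)) = min(0.3, 1) = 0.3
((¬C ∧ (B → B)) → D): min(1, 1 − 0.3 + 0.4) = 1
¬A: Łukasiewicz ¬ gives 1 − 0.2 = 0.8
(C → A): min(1, 1 − 0.7 + 0.2) = 0.5
(¬A → (C → A)): min(1, 1 − 0.8 + 0.5) = 0.7
(((¬C ∧ (B → B)) → D) ∧ (¬A → (C → A))) = min(1, 0.7) = 0.7
¬C: Łukasiewicz ¬ gives 1 − 0.7 = 0.3
(C → ¬C): min(1, 1 − 0.7 + 0.3) = 0.6
((((¬C ∧ (B → B)) → D) ∧ (¬A → (C → A))) ∧ (C → ¬C)) = min(0.7, 0.6) = 0.6
((B → (D ∨ C)) ∨ ((((¬C ∧ (B → B)) → D) ∧ (¬A → (C → A))) ∧ (C → ¬C))) = max(1, 0.6) = 1
(D ∧ ((B → (D ∨ C)) ∨ ((((¬C ∧ (B → B)) → D) ∧ (¬A → (C → A))) ∧ (C → ¬C)))) = min(0.4, 1) = 0.4

0.40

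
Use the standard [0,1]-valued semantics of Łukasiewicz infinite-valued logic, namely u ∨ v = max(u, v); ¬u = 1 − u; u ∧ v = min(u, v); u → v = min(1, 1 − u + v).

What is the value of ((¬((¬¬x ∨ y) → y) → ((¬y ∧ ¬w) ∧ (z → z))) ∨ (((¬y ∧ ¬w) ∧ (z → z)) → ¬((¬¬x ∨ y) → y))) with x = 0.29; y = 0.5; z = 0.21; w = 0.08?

1.00

¬x: Łukasiewicz ¬ gives 1 − 0.29 = 0.71
¬¬x: Łukasiewicz ¬ gives 1 − 0.71 = 0.29
(¬¬x ∨ y) = max(0.29, 0.5) = 0.5
((¬¬x ∨ y) → y): min(1, 1 − 0.5 + 0.5) = 1
¬((¬¬x ∨ y) → y): Łukasiewicz ¬ gives 1 − 1 = 0
¬y: Łukasiewicz ¬ gives 1 − 0.5 = 0.5
¬w: Łukasiewicz ¬ gives 1 − 0.08 = 0.92
(¬y ∧ ¬w) = min(0.5, 0.92) = 0.5
(z → z): min(1, 1 − 0.21 + 0.21) = 1
((¬y ∧ ¬w) ∧ (z → z)) = min(0.5, 1) = 0.5
(¬((¬¬x ∨ y) → y) → ((¬y ∧ ¬w) ∧ (z → z))): min(1, 1 − 0 + 0.5) = 1
¬y: Łukasiewicz ¬ gives 1 − 0.5 = 0.5
¬w: Łukasiewicz ¬ gives 1 − 0.08 = 0.92
(¬y ∧ ¬w) = min(0.5, 0.92) = 0.5
(z → z): min(1, 1 − 0.21 + 0.21) = 1
((¬y ∧ ¬w) ∧ (z → z)) = min(0.5, 1) = 0.5
¬x: Łukasiewicz ¬ gives 1 − 0.29 = 0.71
¬¬x: Łukasiewicz ¬ gives 1 − 0.71 = 0.29
(¬¬x ∨ y) = max(0.29, 0.5) = 0.5
((¬¬x ∨ y) → y): min(1, 1 − 0.5 + 0.5) = 1
¬((¬¬x ∨ y) → y): Łukasiewicz ¬ gives 1 − 1 = 0
(((¬y ∧ ¬w) ∧ (z → z)) → ¬((¬¬x ∨ y) → y)): min(1, 1 − 0.5 + 0) = 0.5
((¬((¬¬x ∨ y) → y) → ((¬y ∧ ¬w) ∧ (z → z))) ∨ (((¬y ∧ ¬w) ∧ (z → z)) → ¬((¬¬x ∨ y) → y))) = max(1, 0.5) = 1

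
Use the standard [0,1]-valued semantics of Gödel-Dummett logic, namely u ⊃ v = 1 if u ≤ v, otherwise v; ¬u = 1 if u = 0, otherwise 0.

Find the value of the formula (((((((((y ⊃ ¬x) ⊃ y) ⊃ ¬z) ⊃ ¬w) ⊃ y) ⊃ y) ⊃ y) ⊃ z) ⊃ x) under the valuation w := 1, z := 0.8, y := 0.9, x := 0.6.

0.60

¬x: Gödel ¬ of 0.6 = 0 (operand ≠ 0)
(y ⊃ ¬x): 0.9 > 0, so result = 0
((y ⊃ ¬x) ⊃ y): 0 ≤ 0.9, so result = 1
¬z: Gödel ¬ of 0.8 = 0 (operand ≠ 0)
(((y ⊃ ¬x) ⊃ y) ⊃ ¬z): 1 > 0, so result = 0
¬w: Gödel ¬ of 1 = 0 (operand ≠ 0)
((((y ⊃ ¬x) ⊃ y) ⊃ ¬z) ⊃ ¬w): 0 ≤ 0, so result = 1
(((((y ⊃ ¬x) ⊃ y) ⊃ ¬z) ⊃ ¬w) ⊃ y): 1 > 0.9, so result = 0.9
((((((y ⊃ ¬x) ⊃ y) ⊃ ¬z) ⊃ ¬w) ⊃ y) ⊃ y): 0.9 ≤ 0.9, so result = 1
(((((((y ⊃ ¬x) ⊃ y) ⊃ ¬z) ⊃ ¬w) ⊃ y) ⊃ y) ⊃ y): 1 > 0.9, so result = 0.9
((((((((y ⊃ ¬x) ⊃ y) ⊃ ¬z) ⊃ ¬w) ⊃ y) ⊃ y) ⊃ y) ⊃ z): 0.9 > 0.8, so result = 0.8
(((((((((y ⊃ ¬x) ⊃ y) ⊃ ¬z) ⊃ ¬w) ⊃ y) ⊃ y) ⊃ y) ⊃ z) ⊃ x): 0.8 > 0.6, so result = 0.6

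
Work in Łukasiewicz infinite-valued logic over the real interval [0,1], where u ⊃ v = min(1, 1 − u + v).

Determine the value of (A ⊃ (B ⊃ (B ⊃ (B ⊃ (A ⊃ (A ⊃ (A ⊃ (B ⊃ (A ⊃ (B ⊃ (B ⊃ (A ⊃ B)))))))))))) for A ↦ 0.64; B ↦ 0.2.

1.00

(A ⊃ B): min(1, 1 − 0.64 + 0.2) = 0.56
(B ⊃ (A ⊃ B)): min(1, 1 − 0.2 + 0.56) = 1
(B ⊃ (B ⊃ (A ⊃ B))): min(1, 1 − 0.2 + 1) = 1
(A ⊃ (B ⊃ (B ⊃ (A ⊃ B)))): min(1, 1 − 0.64 + 1) = 1
(B ⊃ (A ⊃ (B ⊃ (B ⊃ (A ⊃ B))))): min(1, 1 − 0.2 + 1) = 1
(A ⊃ (B ⊃ (A ⊃ (B ⊃ (B ⊃ (A ⊃ B)))))): min(1, 1 − 0.64 + 1) = 1
(A ⊃ (A ⊃ (B ⊃ (A ⊃ (B ⊃ (B ⊃ (A ⊃ B))))))): min(1, 1 − 0.64 + 1) = 1
(A ⊃ (A ⊃ (A ⊃ (B ⊃ (A ⊃ (B ⊃ (B ⊃ (A ⊃ B)))))))): min(1, 1 − 0.64 + 1) = 1
(B ⊃ (A ⊃ (A ⊃ (A ⊃ (B ⊃ (A ⊃ (B ⊃ (B ⊃ (A ⊃ B))))))))): min(1, 1 − 0.2 + 1) = 1
(B ⊃ (B ⊃ (A ⊃ (A ⊃ (A ⊃ (B ⊃ (A ⊃ (B ⊃ (B ⊃ (A ⊃ B)))))))))): min(1, 1 − 0.2 + 1) = 1
(B ⊃ (B ⊃ (B ⊃ (A ⊃ (A ⊃ (A ⊃ (B ⊃ (A ⊃ (B ⊃ (B ⊃ (A ⊃ B))))))))))): min(1, 1 − 0.2 + 1) = 1
(A ⊃ (B ⊃ (B ⊃ (B ⊃ (A ⊃ (A ⊃ (A ⊃ (B ⊃ (A ⊃ (B ⊃ (B ⊃ (A ⊃ B)))))))))))): min(1, 1 − 0.64 + 1) = 1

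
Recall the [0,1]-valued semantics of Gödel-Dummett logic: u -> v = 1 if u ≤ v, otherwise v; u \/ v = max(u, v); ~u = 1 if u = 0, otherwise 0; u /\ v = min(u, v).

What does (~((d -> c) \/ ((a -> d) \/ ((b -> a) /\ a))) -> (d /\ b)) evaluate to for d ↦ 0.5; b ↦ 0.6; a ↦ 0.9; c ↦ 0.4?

1.00

(d -> c): 0.5 > 0.4, so result = 0.4
(a -> d): 0.9 > 0.5, so result = 0.5
(b -> a): 0.6 ≤ 0.9, so result = 1
((b -> a) /\ a) = min(1, 0.9) = 0.9
((a -> d) \/ ((b -> a) /\ a)) = max(0.5, 0.9) = 0.9
((d -> c) \/ ((a -> d) \/ ((b -> a) /\ a))) = max(0.4, 0.9) = 0.9
~((d -> c) \/ ((a -> d) \/ ((b -> a) /\ a))): Gödel ¬ of 0.9 = 0 (operand ≠ 0)
(d /\ b) = min(0.5, 0.6) = 0.5
(~((d -> c) \/ ((a -> d) \/ ((b -> a) /\ a))) -> (d /\ b)): 0 ≤ 0.5, so result = 1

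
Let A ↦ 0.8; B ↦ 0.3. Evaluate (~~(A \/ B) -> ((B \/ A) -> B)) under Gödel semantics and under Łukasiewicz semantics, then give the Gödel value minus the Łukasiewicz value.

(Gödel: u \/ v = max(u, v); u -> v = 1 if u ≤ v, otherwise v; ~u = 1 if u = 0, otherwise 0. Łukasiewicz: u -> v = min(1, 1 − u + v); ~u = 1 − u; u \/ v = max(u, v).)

Gödel evaluation:
  (A \/ B) = max(0.8, 0.3) = 0.8
  ~(A \/ B): Gödel ¬ of 0.8 = 0 (operand ≠ 0)
  ~~(A \/ B): Gödel ¬ of 0 = 1 (operand is 0)
  (B \/ A) = max(0.3, 0.8) = 0.8
  ((B \/ A) -> B): 0.8 > 0.3, so result = 0.3
  (~~(A \/ B) -> ((B \/ A) -> B)): 1 > 0.3, so result = 0.3
  Gödel value = 0.3
Łukasiewicz evaluation:
  (A \/ B) = max(0.8, 0.3) = 0.8
  ~(A \/ B): Łukasiewicz ¬ gives 1 − 0.8 = 0.2
  ~~(A \/ B): Łukasiewicz ¬ gives 1 − 0.2 = 0.8
  (B \/ A) = max(0.3, 0.8) = 0.8
  ((B \/ A) -> B): min(1, 1 − 0.8 + 0.3) = 0.5
  (~~(A \/ B) -> ((B \/ A) -> B)): min(1, 1 − 0.8 + 0.5) = 0.7
  Łukasiewicz value = 0.7
Difference: 0.3 − 0.7 = -0.40

-0.40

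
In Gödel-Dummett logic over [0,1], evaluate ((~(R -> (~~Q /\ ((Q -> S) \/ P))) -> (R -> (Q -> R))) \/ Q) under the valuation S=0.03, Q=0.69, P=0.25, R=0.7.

~Q: Gödel ¬ of 0.69 = 0 (operand ≠ 0)
~~Q: Gödel ¬ of 0 = 1 (operand is 0)
(Q -> S): 0.69 > 0.03, so result = 0.03
((Q -> S) \/ P) = max(0.03, 0.25) = 0.25
(~~Q /\ ((Q -> S) \/ P)) = min(1, 0.25) = 0.25
(R -> (~~Q /\ ((Q -> S) \/ P))): 0.7 > 0.25, so result = 0.25
~(R -> (~~Q /\ ((Q -> S) \/ P))): Gödel ¬ of 0.25 = 0 (operand ≠ 0)
(Q -> R): 0.69 ≤ 0.7, so result = 1
(R -> (Q -> R)): 0.7 ≤ 1, so result = 1
(~(R -> (~~Q /\ ((Q -> S) \/ P))) -> (R -> (Q -> R))): 0 ≤ 1, so result = 1
((~(R -> (~~Q /\ ((Q -> S) \/ P))) -> (R -> (Q -> R))) \/ Q) = max(1, 0.69) = 1

1.00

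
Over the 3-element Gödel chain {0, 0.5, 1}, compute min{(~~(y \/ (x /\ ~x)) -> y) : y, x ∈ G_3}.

The minimum is attained at y = 0.5, x = 0:
  ~x: Gödel ¬ of 0 = 1 (operand is 0)
  (x /\ ~x) = min(0, 1) = 0
  (y \/ (x /\ ~x)) = max(0.5, 0) = 0.5
  ~(y \/ (x /\ ~x)): Gödel ¬ of 0.5 = 0 (operand ≠ 0)
  ~~(y \/ (x /\ ~x)): Gödel ¬ of 0 = 1 (operand is 0)
  (~~(y \/ (x /\ ~x)) -> y): 1 > 0.5, so result = 0.5
Checking all 9 assignments confirms none give a value below 0.50.

0.50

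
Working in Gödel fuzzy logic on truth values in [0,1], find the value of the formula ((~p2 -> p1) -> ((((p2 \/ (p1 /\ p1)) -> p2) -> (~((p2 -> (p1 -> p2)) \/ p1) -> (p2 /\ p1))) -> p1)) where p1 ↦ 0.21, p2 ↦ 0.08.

0.21

~p2: Gödel ¬ of 0.08 = 0 (operand ≠ 0)
(~p2 -> p1): 0 ≤ 0.21, so result = 1
(p1 /\ p1) = min(0.21, 0.21) = 0.21
(p2 \/ (p1 /\ p1)) = max(0.08, 0.21) = 0.21
((p2 \/ (p1 /\ p1)) -> p2): 0.21 > 0.08, so result = 0.08
(p1 -> p2): 0.21 > 0.08, so result = 0.08
(p2 -> (p1 -> p2)): 0.08 ≤ 0.08, so result = 1
((p2 -> (p1 -> p2)) \/ p1) = max(1, 0.21) = 1
~((p2 -> (p1 -> p2)) \/ p1): Gödel ¬ of 1 = 0 (operand ≠ 0)
(p2 /\ p1) = min(0.08, 0.21) = 0.08
(~((p2 -> (p1 -> p2)) \/ p1) -> (p2 /\ p1)): 0 ≤ 0.08, so result = 1
(((p2 \/ (p1 /\ p1)) -> p2) -> (~((p2 -> (p1 -> p2)) \/ p1) -> (p2 /\ p1))): 0.08 ≤ 1, so result = 1
((((p2 \/ (p1 /\ p1)) -> p2) -> (~((p2 -> (p1 -> p2)) \/ p1) -> (p2 /\ p1))) -> p1): 1 > 0.21, so result = 0.21
((~p2 -> p1) -> ((((p2 \/ (p1 /\ p1)) -> p2) -> (~((p2 -> (p1 -> p2)) \/ p1) -> (p2 /\ p1))) -> p1)): 1 > 0.21, so result = 0.21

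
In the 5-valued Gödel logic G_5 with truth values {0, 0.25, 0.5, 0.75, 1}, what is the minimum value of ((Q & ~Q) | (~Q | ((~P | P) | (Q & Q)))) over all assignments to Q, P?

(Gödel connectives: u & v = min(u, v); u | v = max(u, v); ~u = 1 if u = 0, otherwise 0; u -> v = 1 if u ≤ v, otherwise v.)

0.25

The minimum is attained at Q = 0.25, P = 0.25:
  ~Q: Gödel ¬ of 0.25 = 0 (operand ≠ 0)
  (Q & ~Q) = min(0.25, 0) = 0
  ~Q: Gödel ¬ of 0.25 = 0 (operand ≠ 0)
  ~P: Gödel ¬ of 0.25 = 0 (operand ≠ 0)
  (~P | P) = max(0, 0.25) = 0.25
  (Q & Q) = min(0.25, 0.25) = 0.25
  ((~P | P) | (Q & Q)) = max(0.25, 0.25) = 0.25
  (~Q | ((~P | P) | (Q & Q))) = max(0, 0.25) = 0.25
  ((Q & ~Q) | (~Q | ((~P | P) | (Q & Q)))) = max(0, 0.25) = 0.25
Checking all 25 assignments confirms none give a value below 0.25.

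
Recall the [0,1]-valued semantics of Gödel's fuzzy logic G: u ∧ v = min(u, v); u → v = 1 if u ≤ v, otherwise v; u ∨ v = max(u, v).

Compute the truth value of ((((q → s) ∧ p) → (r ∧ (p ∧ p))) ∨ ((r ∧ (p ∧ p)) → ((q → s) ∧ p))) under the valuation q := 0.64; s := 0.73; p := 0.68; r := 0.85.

(q → s): 0.64 ≤ 0.73, so result = 1
((q → s) ∧ p) = min(1, 0.68) = 0.68
(p ∧ p) = min(0.68, 0.68) = 0.68
(r ∧ (p ∧ p)) = min(0.85, 0.68) = 0.68
(((q → s) ∧ p) → (r ∧ (p ∧ p))): 0.68 ≤ 0.68, so result = 1
(p ∧ p) = min(0.68, 0.68) = 0.68
(r ∧ (p ∧ p)) = min(0.85, 0.68) = 0.68
(q → s): 0.64 ≤ 0.73, so result = 1
((q → s) ∧ p) = min(1, 0.68) = 0.68
((r ∧ (p ∧ p)) → ((q → s) ∧ p)): 0.68 ≤ 0.68, so result = 1
((((q → s) ∧ p) → (r ∧ (p ∧ p))) ∨ ((r ∧ (p ∧ p)) → ((q → s) ∧ p))) = max(1, 1) = 1

1.00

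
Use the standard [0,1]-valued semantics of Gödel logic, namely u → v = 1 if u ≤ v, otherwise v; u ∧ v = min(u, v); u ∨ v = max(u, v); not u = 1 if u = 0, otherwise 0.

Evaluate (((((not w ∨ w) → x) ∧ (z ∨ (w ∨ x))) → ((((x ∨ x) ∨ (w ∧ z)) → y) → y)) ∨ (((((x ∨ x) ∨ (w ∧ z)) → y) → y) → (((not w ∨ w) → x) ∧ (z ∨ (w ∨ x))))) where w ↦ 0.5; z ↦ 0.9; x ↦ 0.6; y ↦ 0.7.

not w: Gödel ¬ of 0.5 = 0 (operand ≠ 0)
(not w ∨ w) = max(0, 0.5) = 0.5
((not w ∨ w) → x): 0.5 ≤ 0.6, so result = 1
(w ∨ x) = max(0.5, 0.6) = 0.6
(z ∨ (w ∨ x)) = max(0.9, 0.6) = 0.9
(((not w ∨ w) → x) ∧ (z ∨ (w ∨ x))) = min(1, 0.9) = 0.9
(x ∨ x) = max(0.6, 0.6) = 0.6
(w ∧ z) = min(0.5, 0.9) = 0.5
((x ∨ x) ∨ (w ∧ z)) = max(0.6, 0.5) = 0.6
(((x ∨ x) ∨ (w ∧ z)) → y): 0.6 ≤ 0.7, so result = 1
((((x ∨ x) ∨ (w ∧ z)) → y) → y): 1 > 0.7, so result = 0.7
((((not w ∨ w) → x) ∧ (z ∨ (w ∨ x))) → ((((x ∨ x) ∨ (w ∧ z)) → y) → y)): 0.9 > 0.7, so result = 0.7
(x ∨ x) = max(0.6, 0.6) = 0.6
(w ∧ z) = min(0.5, 0.9) = 0.5
((x ∨ x) ∨ (w ∧ z)) = max(0.6, 0.5) = 0.6
(((x ∨ x) ∨ (w ∧ z)) → y): 0.6 ≤ 0.7, so result = 1
((((x ∨ x) ∨ (w ∧ z)) → y) → y): 1 > 0.7, so result = 0.7
not w: Gödel ¬ of 0.5 = 0 (operand ≠ 0)
(not w ∨ w) = max(0, 0.5) = 0.5
((not w ∨ w) → x): 0.5 ≤ 0.6, so result = 1
(w ∨ x) = max(0.5, 0.6) = 0.6
(z ∨ (w ∨ x)) = max(0.9, 0.6) = 0.9
(((not w ∨ w) → x) ∧ (z ∨ (w ∨ x))) = min(1, 0.9) = 0.9
(((((x ∨ x) ∨ (w ∧ z)) → y) → y) → (((not w ∨ w) → x) ∧ (z ∨ (w ∨ x)))): 0.7 ≤ 0.9, so result = 1
(((((not w ∨ w) → x) ∧ (z ∨ (w ∨ x))) → ((((x ∨ x) ∨ (w ∧ z)) → y) → y)) ∨ (((((x ∨ x) ∨ (w ∧ z)) → y) → y) → (((not w ∨ w) → x) ∧ (z ∨ (w ∨ x))))) = max(0.7, 1) = 1

1.00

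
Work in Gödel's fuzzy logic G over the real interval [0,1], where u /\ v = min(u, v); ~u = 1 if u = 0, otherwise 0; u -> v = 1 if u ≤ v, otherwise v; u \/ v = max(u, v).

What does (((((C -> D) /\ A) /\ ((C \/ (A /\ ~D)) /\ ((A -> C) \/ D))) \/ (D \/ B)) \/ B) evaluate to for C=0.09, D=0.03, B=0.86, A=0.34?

(C -> D): 0.09 > 0.03, so result = 0.03
((C -> D) /\ A) = min(0.03, 0.34) = 0.03
~D: Gödel ¬ of 0.03 = 0 (operand ≠ 0)
(A /\ ~D) = min(0.34, 0) = 0
(C \/ (A /\ ~D)) = max(0.09, 0) = 0.09
(A -> C): 0.34 > 0.09, so result = 0.09
((A -> C) \/ D) = max(0.09, 0.03) = 0.09
((C \/ (A /\ ~D)) /\ ((A -> C) \/ D)) = min(0.09, 0.09) = 0.09
(((C -> D) /\ A) /\ ((C \/ (A /\ ~D)) /\ ((A -> C) \/ D))) = min(0.03, 0.09) = 0.03
(D \/ B) = max(0.03, 0.86) = 0.86
((((C -> D) /\ A) /\ ((C \/ (A /\ ~D)) /\ ((A -> C) \/ D))) \/ (D \/ B)) = max(0.03, 0.86) = 0.86
(((((C -> D) /\ A) /\ ((C \/ (A /\ ~D)) /\ ((A -> C) \/ D))) \/ (D \/ B)) \/ B) = max(0.86, 0.86) = 0.86

0.86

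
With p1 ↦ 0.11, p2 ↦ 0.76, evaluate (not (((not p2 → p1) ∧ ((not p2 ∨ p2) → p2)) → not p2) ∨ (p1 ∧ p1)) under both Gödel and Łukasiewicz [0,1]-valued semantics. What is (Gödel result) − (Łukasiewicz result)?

0.37

Gödel evaluation:
  not p2: Gödel ¬ of 0.76 = 0 (operand ≠ 0)
  (not p2 → p1): 0 ≤ 0.11, so result = 1
  not p2: Gödel ¬ of 0.76 = 0 (operand ≠ 0)
  (not p2 ∨ p2) = max(0, 0.76) = 0.76
  ((not p2 ∨ p2) → p2): 0.76 ≤ 0.76, so result = 1
  ((not p2 → p1) ∧ ((not p2 ∨ p2) → p2)) = min(1, 1) = 1
  not p2: Gödel ¬ of 0.76 = 0 (operand ≠ 0)
  (((not p2 → p1) ∧ ((not p2 ∨ p2) → p2)) → not p2): 1 > 0, so result = 0
  not (((not p2 → p1) ∧ ((not p2 ∨ p2) → p2)) → not p2): Gödel ¬ of 0 = 1 (operand is 0)
  (p1 ∧ p1) = min(0.11, 0.11) = 0.11
  (not (((not p2 → p1) ∧ ((not p2 ∨ p2) → p2)) → not p2) ∨ (p1 ∧ p1)) = max(1, 0.11) = 1
  Gödel value = 1
Łukasiewicz evaluation:
  not p2: Łukasiewicz ¬ gives 1 − 0.76 = 0.24
  (not p2 → p1): min(1, 1 − 0.24 + 0.11) = 0.87
  not p2: Łukasiewicz ¬ gives 1 − 0.76 = 0.24
  (not p2 ∨ p2) = max(0.24, 0.76) = 0.76
  ((not p2 ∨ p2) → p2): min(1, 1 − 0.76 + 0.76) = 1
  ((not p2 → p1) ∧ ((not p2 ∨ p2) → p2)) = min(0.87, 1) = 0.87
  not p2: Łukasiewicz ¬ gives 1 − 0.76 = 0.24
  (((not p2 → p1) ∧ ((not p2 ∨ p2) → p2)) → not p2): min(1, 1 − 0.87 + 0.24) = 0.37
  not (((not p2 → p1) ∧ ((not p2 ∨ p2) → p2)) → not p2): Łukasiewicz ¬ gives 1 − 0.37 = 0.63
  (p1 ∧ p1) = min(0.11, 0.11) = 0.11
  (not (((not p2 → p1) ∧ ((not p2 ∨ p2) → p2)) → not p2) ∨ (p1 ∧ p1)) = max(0.63, 0.11) = 0.63
  Łukasiewicz value = 0.63
Difference: 1 − 0.63 = 0.37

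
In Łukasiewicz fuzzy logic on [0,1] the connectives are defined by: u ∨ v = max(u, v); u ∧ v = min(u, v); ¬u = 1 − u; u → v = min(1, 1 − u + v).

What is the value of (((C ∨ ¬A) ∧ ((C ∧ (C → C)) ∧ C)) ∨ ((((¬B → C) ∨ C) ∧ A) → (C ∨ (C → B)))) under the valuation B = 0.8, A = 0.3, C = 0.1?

1.00

¬A: Łukasiewicz ¬ gives 1 − 0.3 = 0.7
(C ∨ ¬A) = max(0.1, 0.7) = 0.7
(C → C): min(1, 1 − 0.1 + 0.1) = 1
(C ∧ (C → C)) = min(0.1, 1) = 0.1
((C ∧ (C → C)) ∧ C) = min(0.1, 0.1) = 0.1
((C ∨ ¬A) ∧ ((C ∧ (C → C)) ∧ C)) = min(0.7, 0.1) = 0.1
¬B: Łukasiewicz ¬ gives 1 − 0.8 = 0.2
(¬B → C): min(1, 1 − 0.2 + 0.1) = 0.9
((¬B → C) ∨ C) = max(0.9, 0.1) = 0.9
(((¬B → C) ∨ C) ∧ A) = min(0.9, 0.3) = 0.3
(C → B): min(1, 1 − 0.1 + 0.8) = 1
(C ∨ (C → B)) = max(0.1, 1) = 1
((((¬B → C) ∨ C) ∧ A) → (C ∨ (C → B))): min(1, 1 − 0.3 + 1) = 1
(((C ∨ ¬A) ∧ ((C ∧ (C → C)) ∧ C)) ∨ ((((¬B → C) ∨ C) ∧ A) → (C ∨ (C → B)))) = max(0.1, 1) = 1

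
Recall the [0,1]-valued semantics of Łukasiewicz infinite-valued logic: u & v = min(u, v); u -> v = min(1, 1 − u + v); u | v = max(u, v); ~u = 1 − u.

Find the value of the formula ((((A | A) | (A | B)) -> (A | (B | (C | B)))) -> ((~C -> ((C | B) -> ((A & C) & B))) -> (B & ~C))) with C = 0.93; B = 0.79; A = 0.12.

0.07

(A | A) = max(0.12, 0.12) = 0.12
(A | B) = max(0.12, 0.79) = 0.79
((A | A) | (A | B)) = max(0.12, 0.79) = 0.79
(C | B) = max(0.93, 0.79) = 0.93
(B | (C | B)) = max(0.79, 0.93) = 0.93
(A | (B | (C | B))) = max(0.12, 0.93) = 0.93
(((A | A) | (A | B)) -> (A | (B | (C | B)))): min(1, 1 − 0.79 + 0.93) = 1
~C: Łukasiewicz ¬ gives 1 − 0.93 = 0.07
(C | B) = max(0.93, 0.79) = 0.93
(A & C) = min(0.12, 0.93) = 0.12
((A & C) & B) = min(0.12, 0.79) = 0.12
((C | B) -> ((A & C) & B)): min(1, 1 − 0.93 + 0.12) = 0.19
(~C -> ((C | B) -> ((A & C) & B))): min(1, 1 − 0.07 + 0.19) = 1
~C: Łukasiewicz ¬ gives 1 − 0.93 = 0.07
(B & ~C) = min(0.79, 0.07) = 0.07
((~C -> ((C | B) -> ((A & C) & B))) -> (B & ~C)): min(1, 1 − 1 + 0.07) = 0.07
((((A | A) | (A | B)) -> (A | (B | (C | B)))) -> ((~C -> ((C | B) -> ((A & C) & B))) -> (B & ~C))): min(1, 1 − 1 + 0.07) = 0.07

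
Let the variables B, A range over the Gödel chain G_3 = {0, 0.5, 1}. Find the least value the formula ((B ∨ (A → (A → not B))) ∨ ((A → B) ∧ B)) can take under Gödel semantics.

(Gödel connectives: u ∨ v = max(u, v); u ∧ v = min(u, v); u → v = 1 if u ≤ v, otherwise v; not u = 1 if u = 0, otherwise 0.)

0.50

The minimum is attained at B = 0.5, A = 0.5:
  not B: Gödel ¬ of 0.5 = 0 (operand ≠ 0)
  (A → not B): 0.5 > 0, so result = 0
  (A → (A → not B)): 0.5 > 0, so result = 0
  (B ∨ (A → (A → not B))) = max(0.5, 0) = 0.5
  (A → B): 0.5 ≤ 0.5, so result = 1
  ((A → B) ∧ B) = min(1, 0.5) = 0.5
  ((B ∨ (A → (A → not B))) ∨ ((A → B) ∧ B)) = max(0.5, 0.5) = 0.5
Checking all 9 assignments confirms none give a value below 0.50.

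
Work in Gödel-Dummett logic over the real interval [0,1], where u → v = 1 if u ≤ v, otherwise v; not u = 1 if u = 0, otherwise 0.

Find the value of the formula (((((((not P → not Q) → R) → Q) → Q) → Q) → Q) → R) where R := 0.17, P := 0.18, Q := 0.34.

0.17

not P: Gödel ¬ of 0.18 = 0 (operand ≠ 0)
not Q: Gödel ¬ of 0.34 = 0 (operand ≠ 0)
(not P → not Q): 0 ≤ 0, so result = 1
((not P → not Q) → R): 1 > 0.17, so result = 0.17
(((not P → not Q) → R) → Q): 0.17 ≤ 0.34, so result = 1
((((not P → not Q) → R) → Q) → Q): 1 > 0.34, so result = 0.34
(((((not P → not Q) → R) → Q) → Q) → Q): 0.34 ≤ 0.34, so result = 1
((((((not P → not Q) → R) → Q) → Q) → Q) → Q): 1 > 0.34, so result = 0.34
(((((((not P → not Q) → R) → Q) → Q) → Q) → Q) → R): 0.34 > 0.17, so result = 0.17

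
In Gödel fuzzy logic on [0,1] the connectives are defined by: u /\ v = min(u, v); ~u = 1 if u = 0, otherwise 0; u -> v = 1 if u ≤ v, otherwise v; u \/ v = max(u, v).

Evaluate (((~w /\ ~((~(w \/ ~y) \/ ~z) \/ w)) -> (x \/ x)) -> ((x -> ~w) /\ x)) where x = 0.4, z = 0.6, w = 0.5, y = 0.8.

~w: Gödel ¬ of 0.5 = 0 (operand ≠ 0)
~y: Gödel ¬ of 0.8 = 0 (operand ≠ 0)
(w \/ ~y) = max(0.5, 0) = 0.5
~(w \/ ~y): Gödel ¬ of 0.5 = 0 (operand ≠ 0)
~z: Gödel ¬ of 0.6 = 0 (operand ≠ 0)
(~(w \/ ~y) \/ ~z) = max(0, 0) = 0
((~(w \/ ~y) \/ ~z) \/ w) = max(0, 0.5) = 0.5
~((~(w \/ ~y) \/ ~z) \/ w): Gödel ¬ of 0.5 = 0 (operand ≠ 0)
(~w /\ ~((~(w \/ ~y) \/ ~z) \/ w)) = min(0, 0) = 0
(x \/ x) = max(0.4, 0.4) = 0.4
((~w /\ ~((~(w \/ ~y) \/ ~z) \/ w)) -> (x \/ x)): 0 ≤ 0.4, so result = 1
~w: Gödel ¬ of 0.5 = 0 (operand ≠ 0)
(x -> ~w): 0.4 > 0, so result = 0
((x -> ~w) /\ x) = min(0, 0.4) = 0
(((~w /\ ~((~(w \/ ~y) \/ ~z) \/ w)) -> (x \/ x)) -> ((x -> ~w) /\ x)): 1 > 0, so result = 0

0.00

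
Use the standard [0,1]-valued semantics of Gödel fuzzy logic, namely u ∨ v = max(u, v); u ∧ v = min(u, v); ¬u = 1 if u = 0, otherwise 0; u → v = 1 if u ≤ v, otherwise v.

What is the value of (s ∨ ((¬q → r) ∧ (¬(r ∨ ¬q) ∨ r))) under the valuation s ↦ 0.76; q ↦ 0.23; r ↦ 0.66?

¬q: Gödel ¬ of 0.23 = 0 (operand ≠ 0)
(¬q → r): 0 ≤ 0.66, so result = 1
¬q: Gödel ¬ of 0.23 = 0 (operand ≠ 0)
(r ∨ ¬q) = max(0.66, 0) = 0.66
¬(r ∨ ¬q): Gödel ¬ of 0.66 = 0 (operand ≠ 0)
(¬(r ∨ ¬q) ∨ r) = max(0, 0.66) = 0.66
((¬q → r) ∧ (¬(r ∨ ¬q) ∨ r)) = min(1, 0.66) = 0.66
(s ∨ ((¬q → r) ∧ (¬(r ∨ ¬q) ∨ r))) = max(0.76, 0.66) = 0.76

0.76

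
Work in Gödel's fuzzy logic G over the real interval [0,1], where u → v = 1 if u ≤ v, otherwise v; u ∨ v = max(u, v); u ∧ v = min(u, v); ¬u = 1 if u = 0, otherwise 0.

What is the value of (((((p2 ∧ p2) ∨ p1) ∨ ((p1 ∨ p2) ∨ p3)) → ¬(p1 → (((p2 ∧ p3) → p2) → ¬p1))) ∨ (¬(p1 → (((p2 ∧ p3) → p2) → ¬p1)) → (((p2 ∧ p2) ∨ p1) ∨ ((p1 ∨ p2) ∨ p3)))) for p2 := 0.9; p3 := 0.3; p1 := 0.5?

1.00

(p2 ∧ p2) = min(0.9, 0.9) = 0.9
((p2 ∧ p2) ∨ p1) = max(0.9, 0.5) = 0.9
(p1 ∨ p2) = max(0.5, 0.9) = 0.9
((p1 ∨ p2) ∨ p3) = max(0.9, 0.3) = 0.9
(((p2 ∧ p2) ∨ p1) ∨ ((p1 ∨ p2) ∨ p3)) = max(0.9, 0.9) = 0.9
(p2 ∧ p3) = min(0.9, 0.3) = 0.3
((p2 ∧ p3) → p2): 0.3 ≤ 0.9, so result = 1
¬p1: Gödel ¬ of 0.5 = 0 (operand ≠ 0)
(((p2 ∧ p3) → p2) → ¬p1): 1 > 0, so result = 0
(p1 → (((p2 ∧ p3) → p2) → ¬p1)): 0.5 > 0, so result = 0
¬(p1 → (((p2 ∧ p3) → p2) → ¬p1)): Gödel ¬ of 0 = 1 (operand is 0)
((((p2 ∧ p2) ∨ p1) ∨ ((p1 ∨ p2) ∨ p3)) → ¬(p1 → (((p2 ∧ p3) → p2) → ¬p1))): 0.9 ≤ 1, so result = 1
(p2 ∧ p3) = min(0.9, 0.3) = 0.3
((p2 ∧ p3) → p2): 0.3 ≤ 0.9, so result = 1
¬p1: Gödel ¬ of 0.5 = 0 (operand ≠ 0)
(((p2 ∧ p3) → p2) → ¬p1): 1 > 0, so result = 0
(p1 → (((p2 ∧ p3) → p2) → ¬p1)): 0.5 > 0, so result = 0
¬(p1 → (((p2 ∧ p3) → p2) → ¬p1)): Gödel ¬ of 0 = 1 (operand is 0)
(p2 ∧ p2) = min(0.9, 0.9) = 0.9
((p2 ∧ p2) ∨ p1) = max(0.9, 0.5) = 0.9
(p1 ∨ p2) = max(0.5, 0.9) = 0.9
((p1 ∨ p2) ∨ p3) = max(0.9, 0.3) = 0.9
(((p2 ∧ p2) ∨ p1) ∨ ((p1 ∨ p2) ∨ p3)) = max(0.9, 0.9) = 0.9
(¬(p1 → (((p2 ∧ p3) → p2) → ¬p1)) → (((p2 ∧ p2) ∨ p1) ∨ ((p1 ∨ p2) ∨ p3))): 1 > 0.9, so result = 0.9
(((((p2 ∧ p2) ∨ p1) ∨ ((p1 ∨ p2) ∨ p3)) → ¬(p1 → (((p2 ∧ p3) → p2) → ¬p1))) ∨ (¬(p1 → (((p2 ∧ p3) → p2) → ¬p1)) → (((p2 ∧ p2) ∨ p1) ∨ ((p1 ∨ p2) ∨ p3)))) = max(1, 0.9) = 1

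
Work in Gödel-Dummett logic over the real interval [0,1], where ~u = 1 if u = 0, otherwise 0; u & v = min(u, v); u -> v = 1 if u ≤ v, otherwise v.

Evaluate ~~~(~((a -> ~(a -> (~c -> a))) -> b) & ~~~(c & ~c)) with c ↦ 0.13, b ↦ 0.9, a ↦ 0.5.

~c: Gödel ¬ of 0.13 = 0 (operand ≠ 0)
(~c -> a): 0 ≤ 0.5, so result = 1
(a -> (~c -> a)): 0.5 ≤ 1, so result = 1
~(a -> (~c -> a)): Gödel ¬ of 1 = 0 (operand ≠ 0)
(a -> ~(a -> (~c -> a))): 0.5 > 0, so result = 0
((a -> ~(a -> (~c -> a))) -> b): 0 ≤ 0.9, so result = 1
~((a -> ~(a -> (~c -> a))) -> b): Gödel ¬ of 1 = 0 (operand ≠ 0)
~c: Gödel ¬ of 0.13 = 0 (operand ≠ 0)
(c & ~c) = min(0.13, 0) = 0
~(c & ~c): Gödel ¬ of 0 = 1 (operand is 0)
~~(c & ~c): Gödel ¬ of 1 = 0 (operand ≠ 0)
~~~(c & ~c): Gödel ¬ of 0 = 1 (operand is 0)
(~((a -> ~(a -> (~c -> a))) -> b) & ~~~(c & ~c)) = min(0, 1) = 0
~(~((a -> ~(a -> (~c -> a))) -> b) & ~~~(c & ~c)): Gödel ¬ of 0 = 1 (operand is 0)
~~(~((a -> ~(a -> (~c -> a))) -> b) & ~~~(c & ~c)): Gödel ¬ of 1 = 0 (operand ≠ 0)
~~~(~((a -> ~(a -> (~c -> a))) -> b) & ~~~(c & ~c)): Gödel ¬ of 0 = 1 (operand is 0)

1.00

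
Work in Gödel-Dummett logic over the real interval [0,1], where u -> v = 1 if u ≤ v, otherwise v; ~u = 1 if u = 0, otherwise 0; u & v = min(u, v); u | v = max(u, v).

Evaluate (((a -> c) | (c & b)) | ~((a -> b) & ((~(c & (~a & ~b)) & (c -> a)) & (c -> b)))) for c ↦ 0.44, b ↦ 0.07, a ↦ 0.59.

(a -> c): 0.59 > 0.44, so result = 0.44
(c & b) = min(0.44, 0.07) = 0.07
((a -> c) | (c & b)) = max(0.44, 0.07) = 0.44
(a -> b): 0.59 > 0.07, so result = 0.07
~a: Gödel ¬ of 0.59 = 0 (operand ≠ 0)
~b: Gödel ¬ of 0.07 = 0 (operand ≠ 0)
(~a & ~b) = min(0, 0) = 0
(c & (~a & ~b)) = min(0.44, 0) = 0
~(c & (~a & ~b)): Gödel ¬ of 0 = 1 (operand is 0)
(c -> a): 0.44 ≤ 0.59, so result = 1
(~(c & (~a & ~b)) & (c -> a)) = min(1, 1) = 1
(c -> b): 0.44 > 0.07, so result = 0.07
((~(c & (~a & ~b)) & (c -> a)) & (c -> b)) = min(1, 0.07) = 0.07
((a -> b) & ((~(c & (~a & ~b)) & (c -> a)) & (c -> b))) = min(0.07, 0.07) = 0.07
~((a -> b) & ((~(c & (~a & ~b)) & (c -> a)) & (c -> b))): Gödel ¬ of 0.07 = 0 (operand ≠ 0)
(((a -> c) | (c & b)) | ~((a -> b) & ((~(c & (~a & ~b)) & (c -> a)) & (c -> b)))) = max(0.44, 0) = 0.44

0.44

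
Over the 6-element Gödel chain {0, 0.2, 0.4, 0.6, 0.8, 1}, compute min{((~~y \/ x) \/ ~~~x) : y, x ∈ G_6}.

The minimum is attained at y = 0, x = 0.2:
  ~y: Gödel ¬ of 0 = 1 (operand is 0)
  ~~y: Gödel ¬ of 1 = 0 (operand ≠ 0)
  (~~y \/ x) = max(0, 0.2) = 0.2
  ~x: Gödel ¬ of 0.2 = 0 (operand ≠ 0)
  ~~x: Gödel ¬ of 0 = 1 (operand is 0)
  ~~~x: Gödel ¬ of 1 = 0 (operand ≠ 0)
  ((~~y \/ x) \/ ~~~x) = max(0.2, 0) = 0.2
Checking all 36 assignments confirms none give a value below 0.20.

0.20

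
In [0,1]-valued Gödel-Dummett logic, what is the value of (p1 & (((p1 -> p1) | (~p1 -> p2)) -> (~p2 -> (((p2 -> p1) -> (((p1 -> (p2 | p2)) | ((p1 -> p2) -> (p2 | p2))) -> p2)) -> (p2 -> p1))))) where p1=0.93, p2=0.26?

0.93

(p1 -> p1): 0.93 ≤ 0.93, so result = 1
~p1: Gödel ¬ of 0.93 = 0 (operand ≠ 0)
(~p1 -> p2): 0 ≤ 0.26, so result = 1
((p1 -> p1) | (~p1 -> p2)) = max(1, 1) = 1
~p2: Gödel ¬ of 0.26 = 0 (operand ≠ 0)
(p2 -> p1): 0.26 ≤ 0.93, so result = 1
(p2 | p2) = max(0.26, 0.26) = 0.26
(p1 -> (p2 | p2)): 0.93 > 0.26, so result = 0.26
(p1 -> p2): 0.93 > 0.26, so result = 0.26
(p2 | p2) = max(0.26, 0.26) = 0.26
((p1 -> p2) -> (p2 | p2)): 0.26 ≤ 0.26, so result = 1
((p1 -> (p2 | p2)) | ((p1 -> p2) -> (p2 | p2))) = max(0.26, 1) = 1
(((p1 -> (p2 | p2)) | ((p1 -> p2) -> (p2 | p2))) -> p2): 1 > 0.26, so result = 0.26
((p2 -> p1) -> (((p1 -> (p2 | p2)) | ((p1 -> p2) -> (p2 | p2))) -> p2)): 1 > 0.26, so result = 0.26
(p2 -> p1): 0.26 ≤ 0.93, so result = 1
(((p2 -> p1) -> (((p1 -> (p2 | p2)) | ((p1 -> p2) -> (p2 | p2))) -> p2)) -> (p2 -> p1)): 0.26 ≤ 1, so result = 1
(~p2 -> (((p2 -> p1) -> (((p1 -> (p2 | p2)) | ((p1 -> p2) -> (p2 | p2))) -> p2)) -> (p2 -> p1))): 0 ≤ 1, so result = 1
(((p1 -> p1) | (~p1 -> p2)) -> (~p2 -> (((p2 -> p1) -> (((p1 -> (p2 | p2)) | ((p1 -> p2) -> (p2 | p2))) -> p2)) -> (p2 -> p1)))): 1 ≤ 1, so result = 1
(p1 & (((p1 -> p1) | (~p1 -> p2)) -> (~p2 -> (((p2 -> p1) -> (((p1 -> (p2 | p2)) | ((p1 -> p2) -> (p2 | p2))) -> p2)) -> (p2 -> p1))))) = min(0.93, 1) = 0.93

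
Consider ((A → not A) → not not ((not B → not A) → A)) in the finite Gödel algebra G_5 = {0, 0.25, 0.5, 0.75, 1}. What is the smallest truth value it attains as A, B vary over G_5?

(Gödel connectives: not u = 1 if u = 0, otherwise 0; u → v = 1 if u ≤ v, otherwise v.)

The minimum is attained at A = 0, B = 0:
  not A: Gödel ¬ of 0 = 1 (operand is 0)
  (A → not A): 0 ≤ 1, so result = 1
  not B: Gödel ¬ of 0 = 1 (operand is 0)
  not A: Gödel ¬ of 0 = 1 (operand is 0)
  (not B → not A): 1 ≤ 1, so result = 1
  ((not B → not A) → A): 1 > 0, so result = 0
  not ((not B → not A) → A): Gödel ¬ of 0 = 1 (operand is 0)
  not not ((not B → not A) → A): Gödel ¬ of 1 = 0 (operand ≠ 0)
  ((A → not A) → not not ((not B → not A) → A)): 1 > 0, so result = 0
Checking all 25 assignments confirms none give a value below 0.00.

0.00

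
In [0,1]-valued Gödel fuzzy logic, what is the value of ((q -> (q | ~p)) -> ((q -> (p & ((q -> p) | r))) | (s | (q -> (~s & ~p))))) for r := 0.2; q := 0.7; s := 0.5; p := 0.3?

0.50

~p: Gödel ¬ of 0.3 = 0 (operand ≠ 0)
(q | ~p) = max(0.7, 0) = 0.7
(q -> (q | ~p)): 0.7 ≤ 0.7, so result = 1
(q -> p): 0.7 > 0.3, so result = 0.3
((q -> p) | r) = max(0.3, 0.2) = 0.3
(p & ((q -> p) | r)) = min(0.3, 0.3) = 0.3
(q -> (p & ((q -> p) | r))): 0.7 > 0.3, so result = 0.3
~s: Gödel ¬ of 0.5 = 0 (operand ≠ 0)
~p: Gödel ¬ of 0.3 = 0 (operand ≠ 0)
(~s & ~p) = min(0, 0) = 0
(q -> (~s & ~p)): 0.7 > 0, so result = 0
(s | (q -> (~s & ~p))) = max(0.5, 0) = 0.5
((q -> (p & ((q -> p) | r))) | (s | (q -> (~s & ~p)))) = max(0.3, 0.5) = 0.5
((q -> (q | ~p)) -> ((q -> (p & ((q -> p) | r))) | (s | (q -> (~s & ~p))))): 1 > 0.5, so result = 0.5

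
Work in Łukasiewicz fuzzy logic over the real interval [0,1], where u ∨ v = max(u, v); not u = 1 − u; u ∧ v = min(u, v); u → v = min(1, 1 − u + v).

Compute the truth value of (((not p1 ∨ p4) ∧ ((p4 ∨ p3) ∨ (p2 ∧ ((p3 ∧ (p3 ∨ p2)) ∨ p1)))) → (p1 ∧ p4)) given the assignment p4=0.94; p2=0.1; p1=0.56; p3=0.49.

0.62

not p1: Łukasiewicz ¬ gives 1 − 0.56 = 0.44
(not p1 ∨ p4) = max(0.44, 0.94) = 0.94
(p4 ∨ p3) = max(0.94, 0.49) = 0.94
(p3 ∨ p2) = max(0.49, 0.1) = 0.49
(p3 ∧ (p3 ∨ p2)) = min(0.49, 0.49) = 0.49
((p3 ∧ (p3 ∨ p2)) ∨ p1) = max(0.49, 0.56) = 0.56
(p2 ∧ ((p3 ∧ (p3 ∨ p2)) ∨ p1)) = min(0.1, 0.56) = 0.1
((p4 ∨ p3) ∨ (p2 ∧ ((p3 ∧ (p3 ∨ p2)) ∨ p1))) = max(0.94, 0.1) = 0.94
((not p1 ∨ p4) ∧ ((p4 ∨ p3) ∨ (p2 ∧ ((p3 ∧ (p3 ∨ p2)) ∨ p1)))) = min(0.94, 0.94) = 0.94
(p1 ∧ p4) = min(0.56, 0.94) = 0.56
(((not p1 ∨ p4) ∧ ((p4 ∨ p3) ∨ (p2 ∧ ((p3 ∧ (p3 ∨ p2)) ∨ p1)))) → (p1 ∧ p4)): min(1, 1 − 0.94 + 0.56) = 0.62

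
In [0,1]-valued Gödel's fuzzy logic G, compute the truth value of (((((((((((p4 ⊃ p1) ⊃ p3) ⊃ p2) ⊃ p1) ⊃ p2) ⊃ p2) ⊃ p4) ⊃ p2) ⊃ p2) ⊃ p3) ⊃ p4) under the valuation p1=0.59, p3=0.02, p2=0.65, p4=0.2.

(p4 ⊃ p1): 0.2 ≤ 0.59, so result = 1
((p4 ⊃ p1) ⊃ p3): 1 > 0.02, so result = 0.02
(((p4 ⊃ p1) ⊃ p3) ⊃ p2): 0.02 ≤ 0.65, so result = 1
((((p4 ⊃ p1) ⊃ p3) ⊃ p2) ⊃ p1): 1 > 0.59, so result = 0.59
(((((p4 ⊃ p1) ⊃ p3) ⊃ p2) ⊃ p1) ⊃ p2): 0.59 ≤ 0.65, so result = 1
((((((p4 ⊃ p1) ⊃ p3) ⊃ p2) ⊃ p1) ⊃ p2) ⊃ p2): 1 > 0.65, so result = 0.65
(((((((p4 ⊃ p1) ⊃ p3) ⊃ p2) ⊃ p1) ⊃ p2) ⊃ p2) ⊃ p4): 0.65 > 0.2, so result = 0.2
((((((((p4 ⊃ p1) ⊃ p3) ⊃ p2) ⊃ p1) ⊃ p2) ⊃ p2) ⊃ p4) ⊃ p2): 0.2 ≤ 0.65, so result = 1
(((((((((p4 ⊃ p1) ⊃ p3) ⊃ p2) ⊃ p1) ⊃ p2) ⊃ p2) ⊃ p4) ⊃ p2) ⊃ p2): 1 > 0.65, so result = 0.65
((((((((((p4 ⊃ p1) ⊃ p3) ⊃ p2) ⊃ p1) ⊃ p2) ⊃ p2) ⊃ p4) ⊃ p2) ⊃ p2) ⊃ p3): 0.65 > 0.02, so result = 0.02
(((((((((((p4 ⊃ p1) ⊃ p3) ⊃ p2) ⊃ p1) ⊃ p2) ⊃ p2) ⊃ p4) ⊃ p2) ⊃ p2) ⊃ p3) ⊃ p4): 0.02 ≤ 0.2, so result = 1

1.00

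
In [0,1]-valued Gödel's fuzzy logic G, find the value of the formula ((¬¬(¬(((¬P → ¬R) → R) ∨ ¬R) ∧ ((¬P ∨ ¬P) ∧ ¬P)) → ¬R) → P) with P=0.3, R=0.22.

0.30

¬P: Gödel ¬ of 0.3 = 0 (operand ≠ 0)
¬R: Gödel ¬ of 0.22 = 0 (operand ≠ 0)
(¬P → ¬R): 0 ≤ 0, so result = 1
((¬P → ¬R) → R): 1 > 0.22, so result = 0.22
¬R: Gödel ¬ of 0.22 = 0 (operand ≠ 0)
(((¬P → ¬R) → R) ∨ ¬R) = max(0.22, 0) = 0.22
¬(((¬P → ¬R) → R) ∨ ¬R): Gödel ¬ of 0.22 = 0 (operand ≠ 0)
¬P: Gödel ¬ of 0.3 = 0 (operand ≠ 0)
¬P: Gödel ¬ of 0.3 = 0 (operand ≠ 0)
(¬P ∨ ¬P) = max(0, 0) = 0
¬P: Gödel ¬ of 0.3 = 0 (operand ≠ 0)
((¬P ∨ ¬P) ∧ ¬P) = min(0, 0) = 0
(¬(((¬P → ¬R) → R) ∨ ¬R) ∧ ((¬P ∨ ¬P) ∧ ¬P)) = min(0, 0) = 0
¬(¬(((¬P → ¬R) → R) ∨ ¬R) ∧ ((¬P ∨ ¬P) ∧ ¬P)): Gödel ¬ of 0 = 1 (operand is 0)
¬¬(¬(((¬P → ¬R) → R) ∨ ¬R) ∧ ((¬P ∨ ¬P) ∧ ¬P)): Gödel ¬ of 1 = 0 (operand ≠ 0)
¬R: Gödel ¬ of 0.22 = 0 (operand ≠ 0)
(¬¬(¬(((¬P → ¬R) → R) ∨ ¬R) ∧ ((¬P ∨ ¬P) ∧ ¬P)) → ¬R): 0 ≤ 0, so result = 1
((¬¬(¬(((¬P → ¬R) → R) ∨ ¬R) ∧ ((¬P ∨ ¬P) ∧ ¬P)) → ¬R) → P): 1 > 0.3, so result = 0.3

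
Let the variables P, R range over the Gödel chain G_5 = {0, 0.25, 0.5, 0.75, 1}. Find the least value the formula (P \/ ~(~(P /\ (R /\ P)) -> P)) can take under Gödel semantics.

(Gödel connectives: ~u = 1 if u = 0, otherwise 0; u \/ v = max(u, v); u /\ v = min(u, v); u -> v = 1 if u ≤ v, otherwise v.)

The minimum is attained at P = 0.25, R = 0:
  (R /\ P) = min(0, 0.25) = 0
  (P /\ (R /\ P)) = min(0.25, 0) = 0
  ~(P /\ (R /\ P)): Gödel ¬ of 0 = 1 (operand is 0)
  (~(P /\ (R /\ P)) -> P): 1 > 0.25, so result = 0.25
  ~(~(P /\ (R /\ P)) -> P): Gödel ¬ of 0.25 = 0 (operand ≠ 0)
  (P \/ ~(~(P /\ (R /\ P)) -> P)) = max(0.25, 0) = 0.25
Checking all 25 assignments confirms none give a value below 0.25.

0.25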